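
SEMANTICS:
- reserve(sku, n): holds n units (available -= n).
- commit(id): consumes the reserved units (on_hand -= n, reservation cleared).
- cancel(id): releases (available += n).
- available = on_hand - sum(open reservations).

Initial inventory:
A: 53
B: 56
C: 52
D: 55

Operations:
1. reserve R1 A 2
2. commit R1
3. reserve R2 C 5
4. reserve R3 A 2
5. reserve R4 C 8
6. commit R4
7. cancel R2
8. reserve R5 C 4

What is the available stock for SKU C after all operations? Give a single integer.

Answer: 40

Derivation:
Step 1: reserve R1 A 2 -> on_hand[A=53 B=56 C=52 D=55] avail[A=51 B=56 C=52 D=55] open={R1}
Step 2: commit R1 -> on_hand[A=51 B=56 C=52 D=55] avail[A=51 B=56 C=52 D=55] open={}
Step 3: reserve R2 C 5 -> on_hand[A=51 B=56 C=52 D=55] avail[A=51 B=56 C=47 D=55] open={R2}
Step 4: reserve R3 A 2 -> on_hand[A=51 B=56 C=52 D=55] avail[A=49 B=56 C=47 D=55] open={R2,R3}
Step 5: reserve R4 C 8 -> on_hand[A=51 B=56 C=52 D=55] avail[A=49 B=56 C=39 D=55] open={R2,R3,R4}
Step 6: commit R4 -> on_hand[A=51 B=56 C=44 D=55] avail[A=49 B=56 C=39 D=55] open={R2,R3}
Step 7: cancel R2 -> on_hand[A=51 B=56 C=44 D=55] avail[A=49 B=56 C=44 D=55] open={R3}
Step 8: reserve R5 C 4 -> on_hand[A=51 B=56 C=44 D=55] avail[A=49 B=56 C=40 D=55] open={R3,R5}
Final available[C] = 40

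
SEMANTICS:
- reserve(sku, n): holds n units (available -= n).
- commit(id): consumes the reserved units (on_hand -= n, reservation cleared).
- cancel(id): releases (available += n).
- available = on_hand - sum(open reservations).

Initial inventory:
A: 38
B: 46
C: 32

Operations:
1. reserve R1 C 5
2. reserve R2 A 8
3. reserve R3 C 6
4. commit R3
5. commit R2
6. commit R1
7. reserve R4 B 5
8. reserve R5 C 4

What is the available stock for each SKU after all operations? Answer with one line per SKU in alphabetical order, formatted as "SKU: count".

Step 1: reserve R1 C 5 -> on_hand[A=38 B=46 C=32] avail[A=38 B=46 C=27] open={R1}
Step 2: reserve R2 A 8 -> on_hand[A=38 B=46 C=32] avail[A=30 B=46 C=27] open={R1,R2}
Step 3: reserve R3 C 6 -> on_hand[A=38 B=46 C=32] avail[A=30 B=46 C=21] open={R1,R2,R3}
Step 4: commit R3 -> on_hand[A=38 B=46 C=26] avail[A=30 B=46 C=21] open={R1,R2}
Step 5: commit R2 -> on_hand[A=30 B=46 C=26] avail[A=30 B=46 C=21] open={R1}
Step 6: commit R1 -> on_hand[A=30 B=46 C=21] avail[A=30 B=46 C=21] open={}
Step 7: reserve R4 B 5 -> on_hand[A=30 B=46 C=21] avail[A=30 B=41 C=21] open={R4}
Step 8: reserve R5 C 4 -> on_hand[A=30 B=46 C=21] avail[A=30 B=41 C=17] open={R4,R5}

Answer: A: 30
B: 41
C: 17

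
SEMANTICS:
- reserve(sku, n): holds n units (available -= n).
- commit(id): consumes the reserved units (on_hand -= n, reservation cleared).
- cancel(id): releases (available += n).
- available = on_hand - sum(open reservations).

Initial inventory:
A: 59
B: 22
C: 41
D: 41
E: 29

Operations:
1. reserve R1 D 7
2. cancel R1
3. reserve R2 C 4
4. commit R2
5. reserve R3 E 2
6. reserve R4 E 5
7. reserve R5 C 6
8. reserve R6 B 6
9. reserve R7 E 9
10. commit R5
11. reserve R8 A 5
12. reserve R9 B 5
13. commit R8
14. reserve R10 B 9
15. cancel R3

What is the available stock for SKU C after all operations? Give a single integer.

Step 1: reserve R1 D 7 -> on_hand[A=59 B=22 C=41 D=41 E=29] avail[A=59 B=22 C=41 D=34 E=29] open={R1}
Step 2: cancel R1 -> on_hand[A=59 B=22 C=41 D=41 E=29] avail[A=59 B=22 C=41 D=41 E=29] open={}
Step 3: reserve R2 C 4 -> on_hand[A=59 B=22 C=41 D=41 E=29] avail[A=59 B=22 C=37 D=41 E=29] open={R2}
Step 4: commit R2 -> on_hand[A=59 B=22 C=37 D=41 E=29] avail[A=59 B=22 C=37 D=41 E=29] open={}
Step 5: reserve R3 E 2 -> on_hand[A=59 B=22 C=37 D=41 E=29] avail[A=59 B=22 C=37 D=41 E=27] open={R3}
Step 6: reserve R4 E 5 -> on_hand[A=59 B=22 C=37 D=41 E=29] avail[A=59 B=22 C=37 D=41 E=22] open={R3,R4}
Step 7: reserve R5 C 6 -> on_hand[A=59 B=22 C=37 D=41 E=29] avail[A=59 B=22 C=31 D=41 E=22] open={R3,R4,R5}
Step 8: reserve R6 B 6 -> on_hand[A=59 B=22 C=37 D=41 E=29] avail[A=59 B=16 C=31 D=41 E=22] open={R3,R4,R5,R6}
Step 9: reserve R7 E 9 -> on_hand[A=59 B=22 C=37 D=41 E=29] avail[A=59 B=16 C=31 D=41 E=13] open={R3,R4,R5,R6,R7}
Step 10: commit R5 -> on_hand[A=59 B=22 C=31 D=41 E=29] avail[A=59 B=16 C=31 D=41 E=13] open={R3,R4,R6,R7}
Step 11: reserve R8 A 5 -> on_hand[A=59 B=22 C=31 D=41 E=29] avail[A=54 B=16 C=31 D=41 E=13] open={R3,R4,R6,R7,R8}
Step 12: reserve R9 B 5 -> on_hand[A=59 B=22 C=31 D=41 E=29] avail[A=54 B=11 C=31 D=41 E=13] open={R3,R4,R6,R7,R8,R9}
Step 13: commit R8 -> on_hand[A=54 B=22 C=31 D=41 E=29] avail[A=54 B=11 C=31 D=41 E=13] open={R3,R4,R6,R7,R9}
Step 14: reserve R10 B 9 -> on_hand[A=54 B=22 C=31 D=41 E=29] avail[A=54 B=2 C=31 D=41 E=13] open={R10,R3,R4,R6,R7,R9}
Step 15: cancel R3 -> on_hand[A=54 B=22 C=31 D=41 E=29] avail[A=54 B=2 C=31 D=41 E=15] open={R10,R4,R6,R7,R9}
Final available[C] = 31

Answer: 31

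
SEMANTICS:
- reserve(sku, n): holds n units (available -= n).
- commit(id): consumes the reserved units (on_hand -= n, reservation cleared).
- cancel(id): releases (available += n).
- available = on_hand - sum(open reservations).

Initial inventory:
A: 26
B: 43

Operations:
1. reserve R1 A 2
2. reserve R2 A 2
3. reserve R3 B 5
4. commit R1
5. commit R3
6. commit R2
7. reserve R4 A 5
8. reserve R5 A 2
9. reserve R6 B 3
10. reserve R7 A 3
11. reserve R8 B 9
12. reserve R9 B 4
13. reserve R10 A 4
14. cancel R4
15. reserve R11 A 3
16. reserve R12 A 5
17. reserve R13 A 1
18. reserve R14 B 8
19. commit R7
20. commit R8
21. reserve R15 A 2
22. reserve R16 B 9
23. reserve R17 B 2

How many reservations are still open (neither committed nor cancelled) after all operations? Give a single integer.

Answer: 11

Derivation:
Step 1: reserve R1 A 2 -> on_hand[A=26 B=43] avail[A=24 B=43] open={R1}
Step 2: reserve R2 A 2 -> on_hand[A=26 B=43] avail[A=22 B=43] open={R1,R2}
Step 3: reserve R3 B 5 -> on_hand[A=26 B=43] avail[A=22 B=38] open={R1,R2,R3}
Step 4: commit R1 -> on_hand[A=24 B=43] avail[A=22 B=38] open={R2,R3}
Step 5: commit R3 -> on_hand[A=24 B=38] avail[A=22 B=38] open={R2}
Step 6: commit R2 -> on_hand[A=22 B=38] avail[A=22 B=38] open={}
Step 7: reserve R4 A 5 -> on_hand[A=22 B=38] avail[A=17 B=38] open={R4}
Step 8: reserve R5 A 2 -> on_hand[A=22 B=38] avail[A=15 B=38] open={R4,R5}
Step 9: reserve R6 B 3 -> on_hand[A=22 B=38] avail[A=15 B=35] open={R4,R5,R6}
Step 10: reserve R7 A 3 -> on_hand[A=22 B=38] avail[A=12 B=35] open={R4,R5,R6,R7}
Step 11: reserve R8 B 9 -> on_hand[A=22 B=38] avail[A=12 B=26] open={R4,R5,R6,R7,R8}
Step 12: reserve R9 B 4 -> on_hand[A=22 B=38] avail[A=12 B=22] open={R4,R5,R6,R7,R8,R9}
Step 13: reserve R10 A 4 -> on_hand[A=22 B=38] avail[A=8 B=22] open={R10,R4,R5,R6,R7,R8,R9}
Step 14: cancel R4 -> on_hand[A=22 B=38] avail[A=13 B=22] open={R10,R5,R6,R7,R8,R9}
Step 15: reserve R11 A 3 -> on_hand[A=22 B=38] avail[A=10 B=22] open={R10,R11,R5,R6,R7,R8,R9}
Step 16: reserve R12 A 5 -> on_hand[A=22 B=38] avail[A=5 B=22] open={R10,R11,R12,R5,R6,R7,R8,R9}
Step 17: reserve R13 A 1 -> on_hand[A=22 B=38] avail[A=4 B=22] open={R10,R11,R12,R13,R5,R6,R7,R8,R9}
Step 18: reserve R14 B 8 -> on_hand[A=22 B=38] avail[A=4 B=14] open={R10,R11,R12,R13,R14,R5,R6,R7,R8,R9}
Step 19: commit R7 -> on_hand[A=19 B=38] avail[A=4 B=14] open={R10,R11,R12,R13,R14,R5,R6,R8,R9}
Step 20: commit R8 -> on_hand[A=19 B=29] avail[A=4 B=14] open={R10,R11,R12,R13,R14,R5,R6,R9}
Step 21: reserve R15 A 2 -> on_hand[A=19 B=29] avail[A=2 B=14] open={R10,R11,R12,R13,R14,R15,R5,R6,R9}
Step 22: reserve R16 B 9 -> on_hand[A=19 B=29] avail[A=2 B=5] open={R10,R11,R12,R13,R14,R15,R16,R5,R6,R9}
Step 23: reserve R17 B 2 -> on_hand[A=19 B=29] avail[A=2 B=3] open={R10,R11,R12,R13,R14,R15,R16,R17,R5,R6,R9}
Open reservations: ['R10', 'R11', 'R12', 'R13', 'R14', 'R15', 'R16', 'R17', 'R5', 'R6', 'R9'] -> 11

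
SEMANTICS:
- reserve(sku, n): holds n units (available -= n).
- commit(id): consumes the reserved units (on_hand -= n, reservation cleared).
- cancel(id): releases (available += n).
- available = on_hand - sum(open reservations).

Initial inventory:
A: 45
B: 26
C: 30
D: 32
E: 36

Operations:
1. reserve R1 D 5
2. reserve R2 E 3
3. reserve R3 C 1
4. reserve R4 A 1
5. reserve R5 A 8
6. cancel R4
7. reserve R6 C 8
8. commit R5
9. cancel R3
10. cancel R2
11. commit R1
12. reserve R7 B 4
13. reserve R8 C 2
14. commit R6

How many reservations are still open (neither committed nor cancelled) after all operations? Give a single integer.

Answer: 2

Derivation:
Step 1: reserve R1 D 5 -> on_hand[A=45 B=26 C=30 D=32 E=36] avail[A=45 B=26 C=30 D=27 E=36] open={R1}
Step 2: reserve R2 E 3 -> on_hand[A=45 B=26 C=30 D=32 E=36] avail[A=45 B=26 C=30 D=27 E=33] open={R1,R2}
Step 3: reserve R3 C 1 -> on_hand[A=45 B=26 C=30 D=32 E=36] avail[A=45 B=26 C=29 D=27 E=33] open={R1,R2,R3}
Step 4: reserve R4 A 1 -> on_hand[A=45 B=26 C=30 D=32 E=36] avail[A=44 B=26 C=29 D=27 E=33] open={R1,R2,R3,R4}
Step 5: reserve R5 A 8 -> on_hand[A=45 B=26 C=30 D=32 E=36] avail[A=36 B=26 C=29 D=27 E=33] open={R1,R2,R3,R4,R5}
Step 6: cancel R4 -> on_hand[A=45 B=26 C=30 D=32 E=36] avail[A=37 B=26 C=29 D=27 E=33] open={R1,R2,R3,R5}
Step 7: reserve R6 C 8 -> on_hand[A=45 B=26 C=30 D=32 E=36] avail[A=37 B=26 C=21 D=27 E=33] open={R1,R2,R3,R5,R6}
Step 8: commit R5 -> on_hand[A=37 B=26 C=30 D=32 E=36] avail[A=37 B=26 C=21 D=27 E=33] open={R1,R2,R3,R6}
Step 9: cancel R3 -> on_hand[A=37 B=26 C=30 D=32 E=36] avail[A=37 B=26 C=22 D=27 E=33] open={R1,R2,R6}
Step 10: cancel R2 -> on_hand[A=37 B=26 C=30 D=32 E=36] avail[A=37 B=26 C=22 D=27 E=36] open={R1,R6}
Step 11: commit R1 -> on_hand[A=37 B=26 C=30 D=27 E=36] avail[A=37 B=26 C=22 D=27 E=36] open={R6}
Step 12: reserve R7 B 4 -> on_hand[A=37 B=26 C=30 D=27 E=36] avail[A=37 B=22 C=22 D=27 E=36] open={R6,R7}
Step 13: reserve R8 C 2 -> on_hand[A=37 B=26 C=30 D=27 E=36] avail[A=37 B=22 C=20 D=27 E=36] open={R6,R7,R8}
Step 14: commit R6 -> on_hand[A=37 B=26 C=22 D=27 E=36] avail[A=37 B=22 C=20 D=27 E=36] open={R7,R8}
Open reservations: ['R7', 'R8'] -> 2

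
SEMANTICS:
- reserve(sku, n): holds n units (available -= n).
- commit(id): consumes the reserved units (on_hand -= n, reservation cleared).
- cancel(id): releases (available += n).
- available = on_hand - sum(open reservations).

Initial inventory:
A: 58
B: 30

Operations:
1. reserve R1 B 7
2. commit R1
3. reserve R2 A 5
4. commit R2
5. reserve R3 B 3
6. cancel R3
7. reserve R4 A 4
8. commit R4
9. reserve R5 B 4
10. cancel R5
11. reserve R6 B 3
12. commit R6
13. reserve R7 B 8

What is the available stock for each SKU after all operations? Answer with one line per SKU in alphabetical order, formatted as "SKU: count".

Step 1: reserve R1 B 7 -> on_hand[A=58 B=30] avail[A=58 B=23] open={R1}
Step 2: commit R1 -> on_hand[A=58 B=23] avail[A=58 B=23] open={}
Step 3: reserve R2 A 5 -> on_hand[A=58 B=23] avail[A=53 B=23] open={R2}
Step 4: commit R2 -> on_hand[A=53 B=23] avail[A=53 B=23] open={}
Step 5: reserve R3 B 3 -> on_hand[A=53 B=23] avail[A=53 B=20] open={R3}
Step 6: cancel R3 -> on_hand[A=53 B=23] avail[A=53 B=23] open={}
Step 7: reserve R4 A 4 -> on_hand[A=53 B=23] avail[A=49 B=23] open={R4}
Step 8: commit R4 -> on_hand[A=49 B=23] avail[A=49 B=23] open={}
Step 9: reserve R5 B 4 -> on_hand[A=49 B=23] avail[A=49 B=19] open={R5}
Step 10: cancel R5 -> on_hand[A=49 B=23] avail[A=49 B=23] open={}
Step 11: reserve R6 B 3 -> on_hand[A=49 B=23] avail[A=49 B=20] open={R6}
Step 12: commit R6 -> on_hand[A=49 B=20] avail[A=49 B=20] open={}
Step 13: reserve R7 B 8 -> on_hand[A=49 B=20] avail[A=49 B=12] open={R7}

Answer: A: 49
B: 12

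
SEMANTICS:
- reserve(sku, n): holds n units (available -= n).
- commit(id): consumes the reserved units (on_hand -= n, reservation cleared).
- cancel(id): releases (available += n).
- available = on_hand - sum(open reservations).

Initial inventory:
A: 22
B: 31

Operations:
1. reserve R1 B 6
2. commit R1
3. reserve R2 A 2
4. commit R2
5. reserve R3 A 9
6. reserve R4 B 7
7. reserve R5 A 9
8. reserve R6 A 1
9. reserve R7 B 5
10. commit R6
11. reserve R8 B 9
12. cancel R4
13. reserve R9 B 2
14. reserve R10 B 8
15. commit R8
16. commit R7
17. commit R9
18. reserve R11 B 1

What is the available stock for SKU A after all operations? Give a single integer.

Answer: 1

Derivation:
Step 1: reserve R1 B 6 -> on_hand[A=22 B=31] avail[A=22 B=25] open={R1}
Step 2: commit R1 -> on_hand[A=22 B=25] avail[A=22 B=25] open={}
Step 3: reserve R2 A 2 -> on_hand[A=22 B=25] avail[A=20 B=25] open={R2}
Step 4: commit R2 -> on_hand[A=20 B=25] avail[A=20 B=25] open={}
Step 5: reserve R3 A 9 -> on_hand[A=20 B=25] avail[A=11 B=25] open={R3}
Step 6: reserve R4 B 7 -> on_hand[A=20 B=25] avail[A=11 B=18] open={R3,R4}
Step 7: reserve R5 A 9 -> on_hand[A=20 B=25] avail[A=2 B=18] open={R3,R4,R5}
Step 8: reserve R6 A 1 -> on_hand[A=20 B=25] avail[A=1 B=18] open={R3,R4,R5,R6}
Step 9: reserve R7 B 5 -> on_hand[A=20 B=25] avail[A=1 B=13] open={R3,R4,R5,R6,R7}
Step 10: commit R6 -> on_hand[A=19 B=25] avail[A=1 B=13] open={R3,R4,R5,R7}
Step 11: reserve R8 B 9 -> on_hand[A=19 B=25] avail[A=1 B=4] open={R3,R4,R5,R7,R8}
Step 12: cancel R4 -> on_hand[A=19 B=25] avail[A=1 B=11] open={R3,R5,R7,R8}
Step 13: reserve R9 B 2 -> on_hand[A=19 B=25] avail[A=1 B=9] open={R3,R5,R7,R8,R9}
Step 14: reserve R10 B 8 -> on_hand[A=19 B=25] avail[A=1 B=1] open={R10,R3,R5,R7,R8,R9}
Step 15: commit R8 -> on_hand[A=19 B=16] avail[A=1 B=1] open={R10,R3,R5,R7,R9}
Step 16: commit R7 -> on_hand[A=19 B=11] avail[A=1 B=1] open={R10,R3,R5,R9}
Step 17: commit R9 -> on_hand[A=19 B=9] avail[A=1 B=1] open={R10,R3,R5}
Step 18: reserve R11 B 1 -> on_hand[A=19 B=9] avail[A=1 B=0] open={R10,R11,R3,R5}
Final available[A] = 1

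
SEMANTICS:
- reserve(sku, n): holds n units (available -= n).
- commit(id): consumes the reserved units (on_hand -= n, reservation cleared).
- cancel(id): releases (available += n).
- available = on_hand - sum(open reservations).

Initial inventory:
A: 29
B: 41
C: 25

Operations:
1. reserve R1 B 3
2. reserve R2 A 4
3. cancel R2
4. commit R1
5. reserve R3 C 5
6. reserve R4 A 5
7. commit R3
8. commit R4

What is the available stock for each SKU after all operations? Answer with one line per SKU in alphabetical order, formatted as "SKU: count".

Answer: A: 24
B: 38
C: 20

Derivation:
Step 1: reserve R1 B 3 -> on_hand[A=29 B=41 C=25] avail[A=29 B=38 C=25] open={R1}
Step 2: reserve R2 A 4 -> on_hand[A=29 B=41 C=25] avail[A=25 B=38 C=25] open={R1,R2}
Step 3: cancel R2 -> on_hand[A=29 B=41 C=25] avail[A=29 B=38 C=25] open={R1}
Step 4: commit R1 -> on_hand[A=29 B=38 C=25] avail[A=29 B=38 C=25] open={}
Step 5: reserve R3 C 5 -> on_hand[A=29 B=38 C=25] avail[A=29 B=38 C=20] open={R3}
Step 6: reserve R4 A 5 -> on_hand[A=29 B=38 C=25] avail[A=24 B=38 C=20] open={R3,R4}
Step 7: commit R3 -> on_hand[A=29 B=38 C=20] avail[A=24 B=38 C=20] open={R4}
Step 8: commit R4 -> on_hand[A=24 B=38 C=20] avail[A=24 B=38 C=20] open={}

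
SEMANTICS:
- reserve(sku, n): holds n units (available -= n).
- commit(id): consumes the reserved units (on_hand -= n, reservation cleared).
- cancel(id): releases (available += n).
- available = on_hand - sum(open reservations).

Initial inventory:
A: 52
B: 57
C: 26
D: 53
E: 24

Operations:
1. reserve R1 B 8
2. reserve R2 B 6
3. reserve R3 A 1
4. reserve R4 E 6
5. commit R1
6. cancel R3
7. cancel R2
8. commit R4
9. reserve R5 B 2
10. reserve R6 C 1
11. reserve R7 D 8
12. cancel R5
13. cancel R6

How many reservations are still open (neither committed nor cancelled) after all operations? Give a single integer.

Answer: 1

Derivation:
Step 1: reserve R1 B 8 -> on_hand[A=52 B=57 C=26 D=53 E=24] avail[A=52 B=49 C=26 D=53 E=24] open={R1}
Step 2: reserve R2 B 6 -> on_hand[A=52 B=57 C=26 D=53 E=24] avail[A=52 B=43 C=26 D=53 E=24] open={R1,R2}
Step 3: reserve R3 A 1 -> on_hand[A=52 B=57 C=26 D=53 E=24] avail[A=51 B=43 C=26 D=53 E=24] open={R1,R2,R3}
Step 4: reserve R4 E 6 -> on_hand[A=52 B=57 C=26 D=53 E=24] avail[A=51 B=43 C=26 D=53 E=18] open={R1,R2,R3,R4}
Step 5: commit R1 -> on_hand[A=52 B=49 C=26 D=53 E=24] avail[A=51 B=43 C=26 D=53 E=18] open={R2,R3,R4}
Step 6: cancel R3 -> on_hand[A=52 B=49 C=26 D=53 E=24] avail[A=52 B=43 C=26 D=53 E=18] open={R2,R4}
Step 7: cancel R2 -> on_hand[A=52 B=49 C=26 D=53 E=24] avail[A=52 B=49 C=26 D=53 E=18] open={R4}
Step 8: commit R4 -> on_hand[A=52 B=49 C=26 D=53 E=18] avail[A=52 B=49 C=26 D=53 E=18] open={}
Step 9: reserve R5 B 2 -> on_hand[A=52 B=49 C=26 D=53 E=18] avail[A=52 B=47 C=26 D=53 E=18] open={R5}
Step 10: reserve R6 C 1 -> on_hand[A=52 B=49 C=26 D=53 E=18] avail[A=52 B=47 C=25 D=53 E=18] open={R5,R6}
Step 11: reserve R7 D 8 -> on_hand[A=52 B=49 C=26 D=53 E=18] avail[A=52 B=47 C=25 D=45 E=18] open={R5,R6,R7}
Step 12: cancel R5 -> on_hand[A=52 B=49 C=26 D=53 E=18] avail[A=52 B=49 C=25 D=45 E=18] open={R6,R7}
Step 13: cancel R6 -> on_hand[A=52 B=49 C=26 D=53 E=18] avail[A=52 B=49 C=26 D=45 E=18] open={R7}
Open reservations: ['R7'] -> 1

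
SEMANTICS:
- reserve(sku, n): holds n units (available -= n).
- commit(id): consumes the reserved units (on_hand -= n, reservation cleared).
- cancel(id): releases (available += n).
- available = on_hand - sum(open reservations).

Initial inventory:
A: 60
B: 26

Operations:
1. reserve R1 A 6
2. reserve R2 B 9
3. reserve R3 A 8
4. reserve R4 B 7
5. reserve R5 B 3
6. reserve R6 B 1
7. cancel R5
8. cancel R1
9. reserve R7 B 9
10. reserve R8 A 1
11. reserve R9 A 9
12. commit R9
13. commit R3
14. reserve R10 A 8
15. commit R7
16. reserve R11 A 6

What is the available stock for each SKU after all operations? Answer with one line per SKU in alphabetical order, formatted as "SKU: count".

Answer: A: 28
B: 0

Derivation:
Step 1: reserve R1 A 6 -> on_hand[A=60 B=26] avail[A=54 B=26] open={R1}
Step 2: reserve R2 B 9 -> on_hand[A=60 B=26] avail[A=54 B=17] open={R1,R2}
Step 3: reserve R3 A 8 -> on_hand[A=60 B=26] avail[A=46 B=17] open={R1,R2,R3}
Step 4: reserve R4 B 7 -> on_hand[A=60 B=26] avail[A=46 B=10] open={R1,R2,R3,R4}
Step 5: reserve R5 B 3 -> on_hand[A=60 B=26] avail[A=46 B=7] open={R1,R2,R3,R4,R5}
Step 6: reserve R6 B 1 -> on_hand[A=60 B=26] avail[A=46 B=6] open={R1,R2,R3,R4,R5,R6}
Step 7: cancel R5 -> on_hand[A=60 B=26] avail[A=46 B=9] open={R1,R2,R3,R4,R6}
Step 8: cancel R1 -> on_hand[A=60 B=26] avail[A=52 B=9] open={R2,R3,R4,R6}
Step 9: reserve R7 B 9 -> on_hand[A=60 B=26] avail[A=52 B=0] open={R2,R3,R4,R6,R7}
Step 10: reserve R8 A 1 -> on_hand[A=60 B=26] avail[A=51 B=0] open={R2,R3,R4,R6,R7,R8}
Step 11: reserve R9 A 9 -> on_hand[A=60 B=26] avail[A=42 B=0] open={R2,R3,R4,R6,R7,R8,R9}
Step 12: commit R9 -> on_hand[A=51 B=26] avail[A=42 B=0] open={R2,R3,R4,R6,R7,R8}
Step 13: commit R3 -> on_hand[A=43 B=26] avail[A=42 B=0] open={R2,R4,R6,R7,R8}
Step 14: reserve R10 A 8 -> on_hand[A=43 B=26] avail[A=34 B=0] open={R10,R2,R4,R6,R7,R8}
Step 15: commit R7 -> on_hand[A=43 B=17] avail[A=34 B=0] open={R10,R2,R4,R6,R8}
Step 16: reserve R11 A 6 -> on_hand[A=43 B=17] avail[A=28 B=0] open={R10,R11,R2,R4,R6,R8}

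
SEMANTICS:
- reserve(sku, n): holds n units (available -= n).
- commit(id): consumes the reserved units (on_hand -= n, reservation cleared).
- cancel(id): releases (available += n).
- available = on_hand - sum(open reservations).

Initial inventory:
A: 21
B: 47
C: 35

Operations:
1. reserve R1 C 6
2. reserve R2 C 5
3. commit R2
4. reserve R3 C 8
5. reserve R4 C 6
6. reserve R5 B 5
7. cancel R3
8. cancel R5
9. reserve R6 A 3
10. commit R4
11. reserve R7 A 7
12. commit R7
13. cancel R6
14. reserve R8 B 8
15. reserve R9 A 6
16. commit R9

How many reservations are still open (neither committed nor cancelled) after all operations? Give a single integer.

Answer: 2

Derivation:
Step 1: reserve R1 C 6 -> on_hand[A=21 B=47 C=35] avail[A=21 B=47 C=29] open={R1}
Step 2: reserve R2 C 5 -> on_hand[A=21 B=47 C=35] avail[A=21 B=47 C=24] open={R1,R2}
Step 3: commit R2 -> on_hand[A=21 B=47 C=30] avail[A=21 B=47 C=24] open={R1}
Step 4: reserve R3 C 8 -> on_hand[A=21 B=47 C=30] avail[A=21 B=47 C=16] open={R1,R3}
Step 5: reserve R4 C 6 -> on_hand[A=21 B=47 C=30] avail[A=21 B=47 C=10] open={R1,R3,R4}
Step 6: reserve R5 B 5 -> on_hand[A=21 B=47 C=30] avail[A=21 B=42 C=10] open={R1,R3,R4,R5}
Step 7: cancel R3 -> on_hand[A=21 B=47 C=30] avail[A=21 B=42 C=18] open={R1,R4,R5}
Step 8: cancel R5 -> on_hand[A=21 B=47 C=30] avail[A=21 B=47 C=18] open={R1,R4}
Step 9: reserve R6 A 3 -> on_hand[A=21 B=47 C=30] avail[A=18 B=47 C=18] open={R1,R4,R6}
Step 10: commit R4 -> on_hand[A=21 B=47 C=24] avail[A=18 B=47 C=18] open={R1,R6}
Step 11: reserve R7 A 7 -> on_hand[A=21 B=47 C=24] avail[A=11 B=47 C=18] open={R1,R6,R7}
Step 12: commit R7 -> on_hand[A=14 B=47 C=24] avail[A=11 B=47 C=18] open={R1,R6}
Step 13: cancel R6 -> on_hand[A=14 B=47 C=24] avail[A=14 B=47 C=18] open={R1}
Step 14: reserve R8 B 8 -> on_hand[A=14 B=47 C=24] avail[A=14 B=39 C=18] open={R1,R8}
Step 15: reserve R9 A 6 -> on_hand[A=14 B=47 C=24] avail[A=8 B=39 C=18] open={R1,R8,R9}
Step 16: commit R9 -> on_hand[A=8 B=47 C=24] avail[A=8 B=39 C=18] open={R1,R8}
Open reservations: ['R1', 'R8'] -> 2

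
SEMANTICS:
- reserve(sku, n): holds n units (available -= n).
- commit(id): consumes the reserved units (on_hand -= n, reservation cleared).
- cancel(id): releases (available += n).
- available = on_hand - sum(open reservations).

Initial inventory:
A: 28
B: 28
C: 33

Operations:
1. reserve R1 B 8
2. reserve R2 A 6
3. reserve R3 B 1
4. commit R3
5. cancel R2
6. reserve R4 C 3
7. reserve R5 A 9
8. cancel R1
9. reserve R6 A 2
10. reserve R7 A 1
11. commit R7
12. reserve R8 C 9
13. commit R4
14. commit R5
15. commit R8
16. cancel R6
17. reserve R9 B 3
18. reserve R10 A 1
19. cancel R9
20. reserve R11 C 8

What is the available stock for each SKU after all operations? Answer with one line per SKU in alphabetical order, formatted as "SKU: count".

Step 1: reserve R1 B 8 -> on_hand[A=28 B=28 C=33] avail[A=28 B=20 C=33] open={R1}
Step 2: reserve R2 A 6 -> on_hand[A=28 B=28 C=33] avail[A=22 B=20 C=33] open={R1,R2}
Step 3: reserve R3 B 1 -> on_hand[A=28 B=28 C=33] avail[A=22 B=19 C=33] open={R1,R2,R3}
Step 4: commit R3 -> on_hand[A=28 B=27 C=33] avail[A=22 B=19 C=33] open={R1,R2}
Step 5: cancel R2 -> on_hand[A=28 B=27 C=33] avail[A=28 B=19 C=33] open={R1}
Step 6: reserve R4 C 3 -> on_hand[A=28 B=27 C=33] avail[A=28 B=19 C=30] open={R1,R4}
Step 7: reserve R5 A 9 -> on_hand[A=28 B=27 C=33] avail[A=19 B=19 C=30] open={R1,R4,R5}
Step 8: cancel R1 -> on_hand[A=28 B=27 C=33] avail[A=19 B=27 C=30] open={R4,R5}
Step 9: reserve R6 A 2 -> on_hand[A=28 B=27 C=33] avail[A=17 B=27 C=30] open={R4,R5,R6}
Step 10: reserve R7 A 1 -> on_hand[A=28 B=27 C=33] avail[A=16 B=27 C=30] open={R4,R5,R6,R7}
Step 11: commit R7 -> on_hand[A=27 B=27 C=33] avail[A=16 B=27 C=30] open={R4,R5,R6}
Step 12: reserve R8 C 9 -> on_hand[A=27 B=27 C=33] avail[A=16 B=27 C=21] open={R4,R5,R6,R8}
Step 13: commit R4 -> on_hand[A=27 B=27 C=30] avail[A=16 B=27 C=21] open={R5,R6,R8}
Step 14: commit R5 -> on_hand[A=18 B=27 C=30] avail[A=16 B=27 C=21] open={R6,R8}
Step 15: commit R8 -> on_hand[A=18 B=27 C=21] avail[A=16 B=27 C=21] open={R6}
Step 16: cancel R6 -> on_hand[A=18 B=27 C=21] avail[A=18 B=27 C=21] open={}
Step 17: reserve R9 B 3 -> on_hand[A=18 B=27 C=21] avail[A=18 B=24 C=21] open={R9}
Step 18: reserve R10 A 1 -> on_hand[A=18 B=27 C=21] avail[A=17 B=24 C=21] open={R10,R9}
Step 19: cancel R9 -> on_hand[A=18 B=27 C=21] avail[A=17 B=27 C=21] open={R10}
Step 20: reserve R11 C 8 -> on_hand[A=18 B=27 C=21] avail[A=17 B=27 C=13] open={R10,R11}

Answer: A: 17
B: 27
C: 13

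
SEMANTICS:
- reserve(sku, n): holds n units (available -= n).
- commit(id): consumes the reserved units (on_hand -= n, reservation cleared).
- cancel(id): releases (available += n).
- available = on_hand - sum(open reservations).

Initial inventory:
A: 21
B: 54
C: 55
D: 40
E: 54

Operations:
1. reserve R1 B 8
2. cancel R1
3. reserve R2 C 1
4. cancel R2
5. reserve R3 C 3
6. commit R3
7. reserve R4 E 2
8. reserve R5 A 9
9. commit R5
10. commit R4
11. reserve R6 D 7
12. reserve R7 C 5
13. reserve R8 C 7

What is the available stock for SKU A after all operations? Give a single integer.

Step 1: reserve R1 B 8 -> on_hand[A=21 B=54 C=55 D=40 E=54] avail[A=21 B=46 C=55 D=40 E=54] open={R1}
Step 2: cancel R1 -> on_hand[A=21 B=54 C=55 D=40 E=54] avail[A=21 B=54 C=55 D=40 E=54] open={}
Step 3: reserve R2 C 1 -> on_hand[A=21 B=54 C=55 D=40 E=54] avail[A=21 B=54 C=54 D=40 E=54] open={R2}
Step 4: cancel R2 -> on_hand[A=21 B=54 C=55 D=40 E=54] avail[A=21 B=54 C=55 D=40 E=54] open={}
Step 5: reserve R3 C 3 -> on_hand[A=21 B=54 C=55 D=40 E=54] avail[A=21 B=54 C=52 D=40 E=54] open={R3}
Step 6: commit R3 -> on_hand[A=21 B=54 C=52 D=40 E=54] avail[A=21 B=54 C=52 D=40 E=54] open={}
Step 7: reserve R4 E 2 -> on_hand[A=21 B=54 C=52 D=40 E=54] avail[A=21 B=54 C=52 D=40 E=52] open={R4}
Step 8: reserve R5 A 9 -> on_hand[A=21 B=54 C=52 D=40 E=54] avail[A=12 B=54 C=52 D=40 E=52] open={R4,R5}
Step 9: commit R5 -> on_hand[A=12 B=54 C=52 D=40 E=54] avail[A=12 B=54 C=52 D=40 E=52] open={R4}
Step 10: commit R4 -> on_hand[A=12 B=54 C=52 D=40 E=52] avail[A=12 B=54 C=52 D=40 E=52] open={}
Step 11: reserve R6 D 7 -> on_hand[A=12 B=54 C=52 D=40 E=52] avail[A=12 B=54 C=52 D=33 E=52] open={R6}
Step 12: reserve R7 C 5 -> on_hand[A=12 B=54 C=52 D=40 E=52] avail[A=12 B=54 C=47 D=33 E=52] open={R6,R7}
Step 13: reserve R8 C 7 -> on_hand[A=12 B=54 C=52 D=40 E=52] avail[A=12 B=54 C=40 D=33 E=52] open={R6,R7,R8}
Final available[A] = 12

Answer: 12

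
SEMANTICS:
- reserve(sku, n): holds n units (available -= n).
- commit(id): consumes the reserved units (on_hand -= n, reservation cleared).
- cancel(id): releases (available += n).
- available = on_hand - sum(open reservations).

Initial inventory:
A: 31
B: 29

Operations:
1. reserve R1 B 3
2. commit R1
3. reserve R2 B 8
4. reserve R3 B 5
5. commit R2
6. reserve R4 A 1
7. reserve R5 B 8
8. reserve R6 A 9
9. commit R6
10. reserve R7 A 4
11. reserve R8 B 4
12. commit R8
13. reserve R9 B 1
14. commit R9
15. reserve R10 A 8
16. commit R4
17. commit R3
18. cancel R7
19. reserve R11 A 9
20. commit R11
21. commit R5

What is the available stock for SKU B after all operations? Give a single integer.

Step 1: reserve R1 B 3 -> on_hand[A=31 B=29] avail[A=31 B=26] open={R1}
Step 2: commit R1 -> on_hand[A=31 B=26] avail[A=31 B=26] open={}
Step 3: reserve R2 B 8 -> on_hand[A=31 B=26] avail[A=31 B=18] open={R2}
Step 4: reserve R3 B 5 -> on_hand[A=31 B=26] avail[A=31 B=13] open={R2,R3}
Step 5: commit R2 -> on_hand[A=31 B=18] avail[A=31 B=13] open={R3}
Step 6: reserve R4 A 1 -> on_hand[A=31 B=18] avail[A=30 B=13] open={R3,R4}
Step 7: reserve R5 B 8 -> on_hand[A=31 B=18] avail[A=30 B=5] open={R3,R4,R5}
Step 8: reserve R6 A 9 -> on_hand[A=31 B=18] avail[A=21 B=5] open={R3,R4,R5,R6}
Step 9: commit R6 -> on_hand[A=22 B=18] avail[A=21 B=5] open={R3,R4,R5}
Step 10: reserve R7 A 4 -> on_hand[A=22 B=18] avail[A=17 B=5] open={R3,R4,R5,R7}
Step 11: reserve R8 B 4 -> on_hand[A=22 B=18] avail[A=17 B=1] open={R3,R4,R5,R7,R8}
Step 12: commit R8 -> on_hand[A=22 B=14] avail[A=17 B=1] open={R3,R4,R5,R7}
Step 13: reserve R9 B 1 -> on_hand[A=22 B=14] avail[A=17 B=0] open={R3,R4,R5,R7,R9}
Step 14: commit R9 -> on_hand[A=22 B=13] avail[A=17 B=0] open={R3,R4,R5,R7}
Step 15: reserve R10 A 8 -> on_hand[A=22 B=13] avail[A=9 B=0] open={R10,R3,R4,R5,R7}
Step 16: commit R4 -> on_hand[A=21 B=13] avail[A=9 B=0] open={R10,R3,R5,R7}
Step 17: commit R3 -> on_hand[A=21 B=8] avail[A=9 B=0] open={R10,R5,R7}
Step 18: cancel R7 -> on_hand[A=21 B=8] avail[A=13 B=0] open={R10,R5}
Step 19: reserve R11 A 9 -> on_hand[A=21 B=8] avail[A=4 B=0] open={R10,R11,R5}
Step 20: commit R11 -> on_hand[A=12 B=8] avail[A=4 B=0] open={R10,R5}
Step 21: commit R5 -> on_hand[A=12 B=0] avail[A=4 B=0] open={R10}
Final available[B] = 0

Answer: 0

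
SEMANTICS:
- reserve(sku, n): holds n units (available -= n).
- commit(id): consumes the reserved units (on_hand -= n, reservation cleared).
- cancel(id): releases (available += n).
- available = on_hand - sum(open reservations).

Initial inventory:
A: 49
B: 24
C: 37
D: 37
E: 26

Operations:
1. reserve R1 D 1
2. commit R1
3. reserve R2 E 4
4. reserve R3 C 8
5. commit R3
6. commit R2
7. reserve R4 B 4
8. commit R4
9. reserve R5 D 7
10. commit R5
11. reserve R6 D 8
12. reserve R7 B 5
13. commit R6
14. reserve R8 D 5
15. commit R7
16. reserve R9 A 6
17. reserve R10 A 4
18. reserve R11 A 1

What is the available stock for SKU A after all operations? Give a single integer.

Answer: 38

Derivation:
Step 1: reserve R1 D 1 -> on_hand[A=49 B=24 C=37 D=37 E=26] avail[A=49 B=24 C=37 D=36 E=26] open={R1}
Step 2: commit R1 -> on_hand[A=49 B=24 C=37 D=36 E=26] avail[A=49 B=24 C=37 D=36 E=26] open={}
Step 3: reserve R2 E 4 -> on_hand[A=49 B=24 C=37 D=36 E=26] avail[A=49 B=24 C=37 D=36 E=22] open={R2}
Step 4: reserve R3 C 8 -> on_hand[A=49 B=24 C=37 D=36 E=26] avail[A=49 B=24 C=29 D=36 E=22] open={R2,R3}
Step 5: commit R3 -> on_hand[A=49 B=24 C=29 D=36 E=26] avail[A=49 B=24 C=29 D=36 E=22] open={R2}
Step 6: commit R2 -> on_hand[A=49 B=24 C=29 D=36 E=22] avail[A=49 B=24 C=29 D=36 E=22] open={}
Step 7: reserve R4 B 4 -> on_hand[A=49 B=24 C=29 D=36 E=22] avail[A=49 B=20 C=29 D=36 E=22] open={R4}
Step 8: commit R4 -> on_hand[A=49 B=20 C=29 D=36 E=22] avail[A=49 B=20 C=29 D=36 E=22] open={}
Step 9: reserve R5 D 7 -> on_hand[A=49 B=20 C=29 D=36 E=22] avail[A=49 B=20 C=29 D=29 E=22] open={R5}
Step 10: commit R5 -> on_hand[A=49 B=20 C=29 D=29 E=22] avail[A=49 B=20 C=29 D=29 E=22] open={}
Step 11: reserve R6 D 8 -> on_hand[A=49 B=20 C=29 D=29 E=22] avail[A=49 B=20 C=29 D=21 E=22] open={R6}
Step 12: reserve R7 B 5 -> on_hand[A=49 B=20 C=29 D=29 E=22] avail[A=49 B=15 C=29 D=21 E=22] open={R6,R7}
Step 13: commit R6 -> on_hand[A=49 B=20 C=29 D=21 E=22] avail[A=49 B=15 C=29 D=21 E=22] open={R7}
Step 14: reserve R8 D 5 -> on_hand[A=49 B=20 C=29 D=21 E=22] avail[A=49 B=15 C=29 D=16 E=22] open={R7,R8}
Step 15: commit R7 -> on_hand[A=49 B=15 C=29 D=21 E=22] avail[A=49 B=15 C=29 D=16 E=22] open={R8}
Step 16: reserve R9 A 6 -> on_hand[A=49 B=15 C=29 D=21 E=22] avail[A=43 B=15 C=29 D=16 E=22] open={R8,R9}
Step 17: reserve R10 A 4 -> on_hand[A=49 B=15 C=29 D=21 E=22] avail[A=39 B=15 C=29 D=16 E=22] open={R10,R8,R9}
Step 18: reserve R11 A 1 -> on_hand[A=49 B=15 C=29 D=21 E=22] avail[A=38 B=15 C=29 D=16 E=22] open={R10,R11,R8,R9}
Final available[A] = 38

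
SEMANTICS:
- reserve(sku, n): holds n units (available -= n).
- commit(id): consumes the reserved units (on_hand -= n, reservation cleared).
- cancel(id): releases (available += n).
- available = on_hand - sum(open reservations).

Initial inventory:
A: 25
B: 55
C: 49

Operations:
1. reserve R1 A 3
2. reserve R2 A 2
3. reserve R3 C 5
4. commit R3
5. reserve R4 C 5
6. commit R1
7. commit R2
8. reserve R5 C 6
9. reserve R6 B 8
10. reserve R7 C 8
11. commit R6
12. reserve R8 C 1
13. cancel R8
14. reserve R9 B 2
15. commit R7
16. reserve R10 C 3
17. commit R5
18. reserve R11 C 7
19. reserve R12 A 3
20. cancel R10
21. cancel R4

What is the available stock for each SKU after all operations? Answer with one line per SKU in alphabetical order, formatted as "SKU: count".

Answer: A: 17
B: 45
C: 23

Derivation:
Step 1: reserve R1 A 3 -> on_hand[A=25 B=55 C=49] avail[A=22 B=55 C=49] open={R1}
Step 2: reserve R2 A 2 -> on_hand[A=25 B=55 C=49] avail[A=20 B=55 C=49] open={R1,R2}
Step 3: reserve R3 C 5 -> on_hand[A=25 B=55 C=49] avail[A=20 B=55 C=44] open={R1,R2,R3}
Step 4: commit R3 -> on_hand[A=25 B=55 C=44] avail[A=20 B=55 C=44] open={R1,R2}
Step 5: reserve R4 C 5 -> on_hand[A=25 B=55 C=44] avail[A=20 B=55 C=39] open={R1,R2,R4}
Step 6: commit R1 -> on_hand[A=22 B=55 C=44] avail[A=20 B=55 C=39] open={R2,R4}
Step 7: commit R2 -> on_hand[A=20 B=55 C=44] avail[A=20 B=55 C=39] open={R4}
Step 8: reserve R5 C 6 -> on_hand[A=20 B=55 C=44] avail[A=20 B=55 C=33] open={R4,R5}
Step 9: reserve R6 B 8 -> on_hand[A=20 B=55 C=44] avail[A=20 B=47 C=33] open={R4,R5,R6}
Step 10: reserve R7 C 8 -> on_hand[A=20 B=55 C=44] avail[A=20 B=47 C=25] open={R4,R5,R6,R7}
Step 11: commit R6 -> on_hand[A=20 B=47 C=44] avail[A=20 B=47 C=25] open={R4,R5,R7}
Step 12: reserve R8 C 1 -> on_hand[A=20 B=47 C=44] avail[A=20 B=47 C=24] open={R4,R5,R7,R8}
Step 13: cancel R8 -> on_hand[A=20 B=47 C=44] avail[A=20 B=47 C=25] open={R4,R5,R7}
Step 14: reserve R9 B 2 -> on_hand[A=20 B=47 C=44] avail[A=20 B=45 C=25] open={R4,R5,R7,R9}
Step 15: commit R7 -> on_hand[A=20 B=47 C=36] avail[A=20 B=45 C=25] open={R4,R5,R9}
Step 16: reserve R10 C 3 -> on_hand[A=20 B=47 C=36] avail[A=20 B=45 C=22] open={R10,R4,R5,R9}
Step 17: commit R5 -> on_hand[A=20 B=47 C=30] avail[A=20 B=45 C=22] open={R10,R4,R9}
Step 18: reserve R11 C 7 -> on_hand[A=20 B=47 C=30] avail[A=20 B=45 C=15] open={R10,R11,R4,R9}
Step 19: reserve R12 A 3 -> on_hand[A=20 B=47 C=30] avail[A=17 B=45 C=15] open={R10,R11,R12,R4,R9}
Step 20: cancel R10 -> on_hand[A=20 B=47 C=30] avail[A=17 B=45 C=18] open={R11,R12,R4,R9}
Step 21: cancel R4 -> on_hand[A=20 B=47 C=30] avail[A=17 B=45 C=23] open={R11,R12,R9}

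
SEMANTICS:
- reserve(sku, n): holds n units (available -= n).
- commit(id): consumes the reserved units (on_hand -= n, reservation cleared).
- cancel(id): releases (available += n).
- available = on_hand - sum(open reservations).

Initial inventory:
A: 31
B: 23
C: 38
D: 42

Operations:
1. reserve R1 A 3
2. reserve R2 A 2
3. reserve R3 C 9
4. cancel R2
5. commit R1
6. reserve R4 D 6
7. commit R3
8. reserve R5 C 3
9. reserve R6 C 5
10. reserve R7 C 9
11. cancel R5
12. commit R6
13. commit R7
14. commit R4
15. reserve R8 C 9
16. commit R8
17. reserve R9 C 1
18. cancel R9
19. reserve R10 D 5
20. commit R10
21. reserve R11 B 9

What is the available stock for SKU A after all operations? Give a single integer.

Answer: 28

Derivation:
Step 1: reserve R1 A 3 -> on_hand[A=31 B=23 C=38 D=42] avail[A=28 B=23 C=38 D=42] open={R1}
Step 2: reserve R2 A 2 -> on_hand[A=31 B=23 C=38 D=42] avail[A=26 B=23 C=38 D=42] open={R1,R2}
Step 3: reserve R3 C 9 -> on_hand[A=31 B=23 C=38 D=42] avail[A=26 B=23 C=29 D=42] open={R1,R2,R3}
Step 4: cancel R2 -> on_hand[A=31 B=23 C=38 D=42] avail[A=28 B=23 C=29 D=42] open={R1,R3}
Step 5: commit R1 -> on_hand[A=28 B=23 C=38 D=42] avail[A=28 B=23 C=29 D=42] open={R3}
Step 6: reserve R4 D 6 -> on_hand[A=28 B=23 C=38 D=42] avail[A=28 B=23 C=29 D=36] open={R3,R4}
Step 7: commit R3 -> on_hand[A=28 B=23 C=29 D=42] avail[A=28 B=23 C=29 D=36] open={R4}
Step 8: reserve R5 C 3 -> on_hand[A=28 B=23 C=29 D=42] avail[A=28 B=23 C=26 D=36] open={R4,R5}
Step 9: reserve R6 C 5 -> on_hand[A=28 B=23 C=29 D=42] avail[A=28 B=23 C=21 D=36] open={R4,R5,R6}
Step 10: reserve R7 C 9 -> on_hand[A=28 B=23 C=29 D=42] avail[A=28 B=23 C=12 D=36] open={R4,R5,R6,R7}
Step 11: cancel R5 -> on_hand[A=28 B=23 C=29 D=42] avail[A=28 B=23 C=15 D=36] open={R4,R6,R7}
Step 12: commit R6 -> on_hand[A=28 B=23 C=24 D=42] avail[A=28 B=23 C=15 D=36] open={R4,R7}
Step 13: commit R7 -> on_hand[A=28 B=23 C=15 D=42] avail[A=28 B=23 C=15 D=36] open={R4}
Step 14: commit R4 -> on_hand[A=28 B=23 C=15 D=36] avail[A=28 B=23 C=15 D=36] open={}
Step 15: reserve R8 C 9 -> on_hand[A=28 B=23 C=15 D=36] avail[A=28 B=23 C=6 D=36] open={R8}
Step 16: commit R8 -> on_hand[A=28 B=23 C=6 D=36] avail[A=28 B=23 C=6 D=36] open={}
Step 17: reserve R9 C 1 -> on_hand[A=28 B=23 C=6 D=36] avail[A=28 B=23 C=5 D=36] open={R9}
Step 18: cancel R9 -> on_hand[A=28 B=23 C=6 D=36] avail[A=28 B=23 C=6 D=36] open={}
Step 19: reserve R10 D 5 -> on_hand[A=28 B=23 C=6 D=36] avail[A=28 B=23 C=6 D=31] open={R10}
Step 20: commit R10 -> on_hand[A=28 B=23 C=6 D=31] avail[A=28 B=23 C=6 D=31] open={}
Step 21: reserve R11 B 9 -> on_hand[A=28 B=23 C=6 D=31] avail[A=28 B=14 C=6 D=31] open={R11}
Final available[A] = 28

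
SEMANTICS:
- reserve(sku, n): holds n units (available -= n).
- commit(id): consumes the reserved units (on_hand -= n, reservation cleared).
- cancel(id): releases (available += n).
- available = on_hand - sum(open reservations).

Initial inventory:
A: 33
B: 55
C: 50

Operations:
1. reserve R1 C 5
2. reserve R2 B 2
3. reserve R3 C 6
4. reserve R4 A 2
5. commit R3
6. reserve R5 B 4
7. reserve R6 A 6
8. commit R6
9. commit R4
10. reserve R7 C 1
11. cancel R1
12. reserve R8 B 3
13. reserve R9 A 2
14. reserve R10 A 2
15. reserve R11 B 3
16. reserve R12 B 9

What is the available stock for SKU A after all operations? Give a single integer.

Answer: 21

Derivation:
Step 1: reserve R1 C 5 -> on_hand[A=33 B=55 C=50] avail[A=33 B=55 C=45] open={R1}
Step 2: reserve R2 B 2 -> on_hand[A=33 B=55 C=50] avail[A=33 B=53 C=45] open={R1,R2}
Step 3: reserve R3 C 6 -> on_hand[A=33 B=55 C=50] avail[A=33 B=53 C=39] open={R1,R2,R3}
Step 4: reserve R4 A 2 -> on_hand[A=33 B=55 C=50] avail[A=31 B=53 C=39] open={R1,R2,R3,R4}
Step 5: commit R3 -> on_hand[A=33 B=55 C=44] avail[A=31 B=53 C=39] open={R1,R2,R4}
Step 6: reserve R5 B 4 -> on_hand[A=33 B=55 C=44] avail[A=31 B=49 C=39] open={R1,R2,R4,R5}
Step 7: reserve R6 A 6 -> on_hand[A=33 B=55 C=44] avail[A=25 B=49 C=39] open={R1,R2,R4,R5,R6}
Step 8: commit R6 -> on_hand[A=27 B=55 C=44] avail[A=25 B=49 C=39] open={R1,R2,R4,R5}
Step 9: commit R4 -> on_hand[A=25 B=55 C=44] avail[A=25 B=49 C=39] open={R1,R2,R5}
Step 10: reserve R7 C 1 -> on_hand[A=25 B=55 C=44] avail[A=25 B=49 C=38] open={R1,R2,R5,R7}
Step 11: cancel R1 -> on_hand[A=25 B=55 C=44] avail[A=25 B=49 C=43] open={R2,R5,R7}
Step 12: reserve R8 B 3 -> on_hand[A=25 B=55 C=44] avail[A=25 B=46 C=43] open={R2,R5,R7,R8}
Step 13: reserve R9 A 2 -> on_hand[A=25 B=55 C=44] avail[A=23 B=46 C=43] open={R2,R5,R7,R8,R9}
Step 14: reserve R10 A 2 -> on_hand[A=25 B=55 C=44] avail[A=21 B=46 C=43] open={R10,R2,R5,R7,R8,R9}
Step 15: reserve R11 B 3 -> on_hand[A=25 B=55 C=44] avail[A=21 B=43 C=43] open={R10,R11,R2,R5,R7,R8,R9}
Step 16: reserve R12 B 9 -> on_hand[A=25 B=55 C=44] avail[A=21 B=34 C=43] open={R10,R11,R12,R2,R5,R7,R8,R9}
Final available[A] = 21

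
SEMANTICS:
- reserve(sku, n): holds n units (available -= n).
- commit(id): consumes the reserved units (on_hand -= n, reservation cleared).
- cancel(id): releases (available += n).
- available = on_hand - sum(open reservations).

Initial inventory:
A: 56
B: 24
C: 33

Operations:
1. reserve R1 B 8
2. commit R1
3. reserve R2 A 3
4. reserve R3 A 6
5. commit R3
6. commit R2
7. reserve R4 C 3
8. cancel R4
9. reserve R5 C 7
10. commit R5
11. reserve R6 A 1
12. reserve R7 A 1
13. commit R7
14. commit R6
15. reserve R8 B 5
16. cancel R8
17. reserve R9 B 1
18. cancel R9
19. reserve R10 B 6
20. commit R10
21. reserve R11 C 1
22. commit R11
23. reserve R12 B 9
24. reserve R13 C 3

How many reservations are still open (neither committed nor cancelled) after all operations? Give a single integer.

Step 1: reserve R1 B 8 -> on_hand[A=56 B=24 C=33] avail[A=56 B=16 C=33] open={R1}
Step 2: commit R1 -> on_hand[A=56 B=16 C=33] avail[A=56 B=16 C=33] open={}
Step 3: reserve R2 A 3 -> on_hand[A=56 B=16 C=33] avail[A=53 B=16 C=33] open={R2}
Step 4: reserve R3 A 6 -> on_hand[A=56 B=16 C=33] avail[A=47 B=16 C=33] open={R2,R3}
Step 5: commit R3 -> on_hand[A=50 B=16 C=33] avail[A=47 B=16 C=33] open={R2}
Step 6: commit R2 -> on_hand[A=47 B=16 C=33] avail[A=47 B=16 C=33] open={}
Step 7: reserve R4 C 3 -> on_hand[A=47 B=16 C=33] avail[A=47 B=16 C=30] open={R4}
Step 8: cancel R4 -> on_hand[A=47 B=16 C=33] avail[A=47 B=16 C=33] open={}
Step 9: reserve R5 C 7 -> on_hand[A=47 B=16 C=33] avail[A=47 B=16 C=26] open={R5}
Step 10: commit R5 -> on_hand[A=47 B=16 C=26] avail[A=47 B=16 C=26] open={}
Step 11: reserve R6 A 1 -> on_hand[A=47 B=16 C=26] avail[A=46 B=16 C=26] open={R6}
Step 12: reserve R7 A 1 -> on_hand[A=47 B=16 C=26] avail[A=45 B=16 C=26] open={R6,R7}
Step 13: commit R7 -> on_hand[A=46 B=16 C=26] avail[A=45 B=16 C=26] open={R6}
Step 14: commit R6 -> on_hand[A=45 B=16 C=26] avail[A=45 B=16 C=26] open={}
Step 15: reserve R8 B 5 -> on_hand[A=45 B=16 C=26] avail[A=45 B=11 C=26] open={R8}
Step 16: cancel R8 -> on_hand[A=45 B=16 C=26] avail[A=45 B=16 C=26] open={}
Step 17: reserve R9 B 1 -> on_hand[A=45 B=16 C=26] avail[A=45 B=15 C=26] open={R9}
Step 18: cancel R9 -> on_hand[A=45 B=16 C=26] avail[A=45 B=16 C=26] open={}
Step 19: reserve R10 B 6 -> on_hand[A=45 B=16 C=26] avail[A=45 B=10 C=26] open={R10}
Step 20: commit R10 -> on_hand[A=45 B=10 C=26] avail[A=45 B=10 C=26] open={}
Step 21: reserve R11 C 1 -> on_hand[A=45 B=10 C=26] avail[A=45 B=10 C=25] open={R11}
Step 22: commit R11 -> on_hand[A=45 B=10 C=25] avail[A=45 B=10 C=25] open={}
Step 23: reserve R12 B 9 -> on_hand[A=45 B=10 C=25] avail[A=45 B=1 C=25] open={R12}
Step 24: reserve R13 C 3 -> on_hand[A=45 B=10 C=25] avail[A=45 B=1 C=22] open={R12,R13}
Open reservations: ['R12', 'R13'] -> 2

Answer: 2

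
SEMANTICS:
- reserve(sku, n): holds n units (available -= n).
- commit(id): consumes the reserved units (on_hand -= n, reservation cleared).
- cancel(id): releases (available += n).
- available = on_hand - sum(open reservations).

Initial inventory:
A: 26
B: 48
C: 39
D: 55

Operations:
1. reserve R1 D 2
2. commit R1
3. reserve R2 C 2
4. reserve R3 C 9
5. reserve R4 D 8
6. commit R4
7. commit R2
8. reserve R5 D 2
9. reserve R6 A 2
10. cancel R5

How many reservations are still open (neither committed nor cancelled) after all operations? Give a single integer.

Answer: 2

Derivation:
Step 1: reserve R1 D 2 -> on_hand[A=26 B=48 C=39 D=55] avail[A=26 B=48 C=39 D=53] open={R1}
Step 2: commit R1 -> on_hand[A=26 B=48 C=39 D=53] avail[A=26 B=48 C=39 D=53] open={}
Step 3: reserve R2 C 2 -> on_hand[A=26 B=48 C=39 D=53] avail[A=26 B=48 C=37 D=53] open={R2}
Step 4: reserve R3 C 9 -> on_hand[A=26 B=48 C=39 D=53] avail[A=26 B=48 C=28 D=53] open={R2,R3}
Step 5: reserve R4 D 8 -> on_hand[A=26 B=48 C=39 D=53] avail[A=26 B=48 C=28 D=45] open={R2,R3,R4}
Step 6: commit R4 -> on_hand[A=26 B=48 C=39 D=45] avail[A=26 B=48 C=28 D=45] open={R2,R3}
Step 7: commit R2 -> on_hand[A=26 B=48 C=37 D=45] avail[A=26 B=48 C=28 D=45] open={R3}
Step 8: reserve R5 D 2 -> on_hand[A=26 B=48 C=37 D=45] avail[A=26 B=48 C=28 D=43] open={R3,R5}
Step 9: reserve R6 A 2 -> on_hand[A=26 B=48 C=37 D=45] avail[A=24 B=48 C=28 D=43] open={R3,R5,R6}
Step 10: cancel R5 -> on_hand[A=26 B=48 C=37 D=45] avail[A=24 B=48 C=28 D=45] open={R3,R6}
Open reservations: ['R3', 'R6'] -> 2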